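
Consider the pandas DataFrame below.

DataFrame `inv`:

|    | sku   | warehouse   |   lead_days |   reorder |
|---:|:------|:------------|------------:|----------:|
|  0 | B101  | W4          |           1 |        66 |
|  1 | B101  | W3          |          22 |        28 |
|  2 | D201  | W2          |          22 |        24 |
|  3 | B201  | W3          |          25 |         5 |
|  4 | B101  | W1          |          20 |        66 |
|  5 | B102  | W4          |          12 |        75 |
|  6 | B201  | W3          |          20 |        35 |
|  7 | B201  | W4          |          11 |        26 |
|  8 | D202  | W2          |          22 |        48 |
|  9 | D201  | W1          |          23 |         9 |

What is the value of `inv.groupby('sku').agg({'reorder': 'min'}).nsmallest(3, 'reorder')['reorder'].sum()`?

group by sku, min of reorder:
      reorder
sku          
B101       28
B102       75
B201        5
D201        9
D202       48
take 3 rows with smallest reorder:
      reorder
sku          
B201        5
D201        9
B101       28
Taking the sum of column 'reorder' gives 42.

42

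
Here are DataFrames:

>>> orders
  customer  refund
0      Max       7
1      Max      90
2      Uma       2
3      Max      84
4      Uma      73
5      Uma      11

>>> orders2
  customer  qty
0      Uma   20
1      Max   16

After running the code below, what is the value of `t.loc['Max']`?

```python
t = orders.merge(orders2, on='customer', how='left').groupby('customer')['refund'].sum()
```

181

merge on 'customer' (how='left') → 6 rows:
  customer  refund  qty
0      Max       7   16
1      Max      90   16
2      Uma       2   20
3      Max      84   16
4      Uma      73   20
5      Uma      11   20
group by customer, sum of refund:
customer
Max    181
Uma     86
Name: refund, dtype: int64
Hence 181.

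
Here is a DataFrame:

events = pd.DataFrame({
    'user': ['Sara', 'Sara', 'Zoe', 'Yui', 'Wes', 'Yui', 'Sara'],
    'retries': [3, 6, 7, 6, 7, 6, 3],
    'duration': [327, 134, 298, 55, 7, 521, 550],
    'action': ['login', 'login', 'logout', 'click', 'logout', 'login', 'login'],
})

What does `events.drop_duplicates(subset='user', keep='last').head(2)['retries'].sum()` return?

14

drop duplicate user (keep=last):
   user  retries  duration  action
2   Zoe        7       298  logout
4   Wes        7         7  logout
5   Yui        6       521   login
6  Sara        3       550   login
take first 2 rows:
  user  retries  duration  action
2  Zoe        7       298  logout
4  Wes        7         7  logout
sum of column 'retries' → 14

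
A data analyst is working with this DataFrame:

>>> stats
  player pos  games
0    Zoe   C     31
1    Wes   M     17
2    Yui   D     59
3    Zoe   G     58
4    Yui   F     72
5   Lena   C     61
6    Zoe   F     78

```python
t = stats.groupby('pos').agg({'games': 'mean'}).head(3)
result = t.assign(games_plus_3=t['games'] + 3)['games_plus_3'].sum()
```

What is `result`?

group by pos, mean of games:
     games
pos       
C     46.0
D     59.0
F     75.0
G     58.0
M     17.0
take first 3 rows:
     games
pos       
C     46.0
D     59.0
F     75.0
add column games_plus_3 = t['games'] + 3:
     games  games_plus_3
pos                     
C     46.0          49.0
D     59.0          62.0
F     75.0          78.0

189.0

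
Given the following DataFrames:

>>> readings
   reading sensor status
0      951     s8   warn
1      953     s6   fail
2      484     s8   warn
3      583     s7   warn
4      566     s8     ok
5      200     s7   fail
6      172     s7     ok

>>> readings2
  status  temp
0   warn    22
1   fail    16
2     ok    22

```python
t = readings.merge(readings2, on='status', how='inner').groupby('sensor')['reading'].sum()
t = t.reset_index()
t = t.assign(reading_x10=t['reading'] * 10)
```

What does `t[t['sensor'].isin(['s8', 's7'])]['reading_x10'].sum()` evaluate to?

29560

merge on 'status' (how='inner') → 7 rows:
   reading sensor status  temp
0      951     s8   warn    22
1      953     s6   fail    16
2      484     s8   warn    22
3      583     s7   warn    22
4      566     s8     ok    22
5      200     s7   fail    16
6      172     s7     ok    22
group by sensor, sum of reading:
sensor
s6     953
s7     955
s8    2001
Name: reading, dtype: int64
reset_index():
  sensor  reading
0     s6      953
1     s7      955
2     s8     2001
add column reading_x10 = t['reading'] * 10:
  sensor  reading  reading_x10
0     s6      953         9530
1     s7      955         9550
2     s8     2001        20010
filter rows where sensor in ['s8', 's7']:
  sensor  reading  reading_x10
1     s7      955         9550
2     s8     2001        20010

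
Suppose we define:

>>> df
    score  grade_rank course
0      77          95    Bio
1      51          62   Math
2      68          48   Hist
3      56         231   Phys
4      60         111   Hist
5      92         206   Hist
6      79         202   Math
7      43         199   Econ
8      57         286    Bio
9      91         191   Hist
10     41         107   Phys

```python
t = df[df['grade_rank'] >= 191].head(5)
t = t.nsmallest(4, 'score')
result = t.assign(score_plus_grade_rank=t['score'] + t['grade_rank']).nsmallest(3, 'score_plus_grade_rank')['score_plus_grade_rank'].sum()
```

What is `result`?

810

filter rows where grade_rank >= 191:
   score  grade_rank course
3     56         231   Phys
5     92         206   Hist
6     79         202   Math
7     43         199   Econ
8     57         286    Bio
9     91         191   Hist
take first 5 rows:
   score  grade_rank course
3     56         231   Phys
5     92         206   Hist
6     79         202   Math
7     43         199   Econ
8     57         286    Bio
take 4 rows with smallest score:
   score  grade_rank course
7     43         199   Econ
3     56         231   Phys
8     57         286    Bio
6     79         202   Math
add column score_plus_grade_rank = t['score'] + t['grade_rank']:
   score  grade_rank course  score_plus_grade_rank
7     43         199   Econ                    242
3     56         231   Phys                    287
8     57         286    Bio                    343
6     79         202   Math                    281
take 3 rows with smallest score_plus_grade_rank:
   score  grade_rank course  score_plus_grade_rank
7     43         199   Econ                    242
6     79         202   Math                    281
3     56         231   Phys                    287
Then the sum of column 'score_plus_grade_rank': 810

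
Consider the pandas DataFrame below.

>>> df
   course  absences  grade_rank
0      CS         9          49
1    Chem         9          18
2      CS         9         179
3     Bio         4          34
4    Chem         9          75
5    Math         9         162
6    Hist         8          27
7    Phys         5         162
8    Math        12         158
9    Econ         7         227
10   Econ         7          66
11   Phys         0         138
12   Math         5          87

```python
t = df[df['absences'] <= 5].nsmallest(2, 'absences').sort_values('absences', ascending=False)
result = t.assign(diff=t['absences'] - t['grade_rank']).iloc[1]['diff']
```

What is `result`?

filter rows where absences <= 5:
   course  absences  grade_rank
3     Bio         4          34
7    Phys         5         162
11   Phys         0         138
12   Math         5          87
take 2 rows with smallest absences:
   course  absences  grade_rank
11   Phys         0         138
3     Bio         4          34
sort by absences descending:
   course  absences  grade_rank
3     Bio         4          34
11   Phys         0         138
add column diff = t['absences'] - t['grade_rank']:
   course  absences  grade_rank  diff
3     Bio         4          34   -30
11   Phys         0         138  -138
The value at position 1, column 'diff' is -138.

-138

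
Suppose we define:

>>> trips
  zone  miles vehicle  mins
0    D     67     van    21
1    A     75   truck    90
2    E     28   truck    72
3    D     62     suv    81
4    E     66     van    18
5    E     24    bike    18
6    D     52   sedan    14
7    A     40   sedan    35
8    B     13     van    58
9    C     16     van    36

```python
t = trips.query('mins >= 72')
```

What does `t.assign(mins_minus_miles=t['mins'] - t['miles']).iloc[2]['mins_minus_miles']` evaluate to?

filter rows where mins >= 72:
  zone  miles vehicle  mins
1    A     75   truck    90
2    E     28   truck    72
3    D     62     suv    81
add column mins_minus_miles = t['mins'] - t['miles']:
  zone  miles vehicle  mins  mins_minus_miles
1    A     75   truck    90                15
2    E     28   truck    72                44
3    D     62     suv    81                19
Reading off the value at position 2, column 'mins_minus_miles', we get 19.

19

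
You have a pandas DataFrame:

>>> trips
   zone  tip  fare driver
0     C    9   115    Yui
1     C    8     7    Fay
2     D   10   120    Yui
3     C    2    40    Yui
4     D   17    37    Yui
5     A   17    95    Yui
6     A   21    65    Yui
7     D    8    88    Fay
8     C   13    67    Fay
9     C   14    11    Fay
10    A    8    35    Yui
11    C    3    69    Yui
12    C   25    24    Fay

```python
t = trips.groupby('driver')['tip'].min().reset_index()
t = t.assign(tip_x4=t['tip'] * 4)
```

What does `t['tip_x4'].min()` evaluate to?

group by driver, min of tip:
driver
Fay    8
Yui    2
Name: tip, dtype: int64
reset_index():
  driver  tip
0    Fay    8
1    Yui    2
add column tip_x4 = t['tip'] * 4:
  driver  tip  tip_x4
0    Fay    8      32
1    Yui    2       8

8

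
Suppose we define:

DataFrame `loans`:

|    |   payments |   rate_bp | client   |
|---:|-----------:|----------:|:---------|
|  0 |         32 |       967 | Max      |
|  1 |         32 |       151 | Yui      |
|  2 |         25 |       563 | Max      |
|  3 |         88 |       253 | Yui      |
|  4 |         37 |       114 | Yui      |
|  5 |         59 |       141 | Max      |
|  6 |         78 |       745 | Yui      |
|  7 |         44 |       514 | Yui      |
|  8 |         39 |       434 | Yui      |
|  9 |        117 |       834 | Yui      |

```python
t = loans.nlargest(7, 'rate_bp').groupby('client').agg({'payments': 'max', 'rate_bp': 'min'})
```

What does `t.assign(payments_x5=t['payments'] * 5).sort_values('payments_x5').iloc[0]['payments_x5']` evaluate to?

take 7 rows with largest rate_bp:
   payments  rate_bp client
0        32      967    Max
9       117      834    Yui
6        78      745    Yui
2        25      563    Max
7        44      514    Yui
8        39      434    Yui
3        88      253    Yui
group by client: max(payments), min(rate_bp):
        payments  rate_bp
client                   
Max           32      563
Yui          117      253
add column payments_x5 = t['payments'] * 5:
        payments  rate_bp  payments_x5
client                                
Max           32      563          160
Yui          117      253          585
sort by payments_x5:
        payments  rate_bp  payments_x5
client                                
Max           32      563          160
Yui          117      253          585
Reading off the value at position 0, column 'payments_x5', we get 160.

160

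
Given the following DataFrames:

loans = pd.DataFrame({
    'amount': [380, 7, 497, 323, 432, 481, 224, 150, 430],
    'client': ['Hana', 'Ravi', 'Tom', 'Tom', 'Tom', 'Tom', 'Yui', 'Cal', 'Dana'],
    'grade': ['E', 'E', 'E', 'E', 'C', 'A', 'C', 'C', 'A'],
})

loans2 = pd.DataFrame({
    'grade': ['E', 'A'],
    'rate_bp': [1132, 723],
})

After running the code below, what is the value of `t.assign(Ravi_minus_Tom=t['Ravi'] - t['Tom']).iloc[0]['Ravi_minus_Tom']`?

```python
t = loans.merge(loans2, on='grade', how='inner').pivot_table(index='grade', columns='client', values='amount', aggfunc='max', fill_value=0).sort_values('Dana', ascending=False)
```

-481

merge on 'grade' (how='inner') → 6 rows:
   amount client grade  rate_bp
0     380   Hana     E     1132
1       7   Ravi     E     1132
2     497    Tom     E     1132
3     323    Tom     E     1132
4     481    Tom     A      723
5     430   Dana     A      723
pivot: rows=grade, cols=client, max(amount):
client  Dana  Hana  Ravi  Tom
grade                        
A        430     0     0  481
E          0   380     7  497
sort by Dana descending:
client  Dana  Hana  Ravi  Tom
grade                        
A        430     0     0  481
E          0   380     7  497
add column Ravi_minus_Tom = t['Ravi'] - t['Tom']:
client  Dana  Hana  Ravi  Tom  Ravi_minus_Tom
grade                                        
A        430     0     0  481            -481
E          0   380     7  497            -490
Taking the value at position 0, column 'Ravi_minus_Tom' gives -481.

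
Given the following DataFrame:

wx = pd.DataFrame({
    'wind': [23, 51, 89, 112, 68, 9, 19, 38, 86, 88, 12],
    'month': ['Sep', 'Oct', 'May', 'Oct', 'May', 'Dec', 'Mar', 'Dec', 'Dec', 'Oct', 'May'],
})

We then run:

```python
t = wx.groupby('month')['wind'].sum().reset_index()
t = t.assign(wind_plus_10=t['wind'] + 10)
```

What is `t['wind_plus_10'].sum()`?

group by month, sum of wind:
month
Dec    133
Mar     19
May    169
Oct    251
Sep     23
Name: wind, dtype: int64
reset_index():
  month  wind
0   Dec   133
1   Mar    19
2   May   169
3   Oct   251
4   Sep    23
add column wind_plus_10 = t['wind'] + 10:
  month  wind  wind_plus_10
0   Dec   133           143
1   Mar    19            29
2   May   169           179
3   Oct   251           261
4   Sep    23            33
Then the sum of column 'wind_plus_10': 645

645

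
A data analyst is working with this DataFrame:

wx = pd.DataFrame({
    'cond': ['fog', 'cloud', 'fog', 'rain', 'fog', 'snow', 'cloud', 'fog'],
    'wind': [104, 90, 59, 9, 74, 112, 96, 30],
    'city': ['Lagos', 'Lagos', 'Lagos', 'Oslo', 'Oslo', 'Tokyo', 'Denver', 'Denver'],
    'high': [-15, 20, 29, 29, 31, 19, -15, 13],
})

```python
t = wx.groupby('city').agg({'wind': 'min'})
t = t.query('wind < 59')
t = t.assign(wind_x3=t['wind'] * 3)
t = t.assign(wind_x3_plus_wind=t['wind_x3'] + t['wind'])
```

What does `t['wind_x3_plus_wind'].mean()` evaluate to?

group by city, min of wind:
        wind
city        
Denver    30
Lagos     59
Oslo       9
Tokyo    112
filter rows where wind < 59:
        wind
city        
Denver    30
Oslo       9
add column wind_x3 = t['wind'] * 3:
        wind  wind_x3
city                 
Denver    30       90
Oslo       9       27
add column wind_x3_plus_wind = t['wind_x3'] + t['wind']:
        wind  wind_x3  wind_x3_plus_wind
city                                    
Denver    30       90                120
Oslo       9       27                 36
The mean of column 'wind_x3_plus_wind' is 78.0.

78.0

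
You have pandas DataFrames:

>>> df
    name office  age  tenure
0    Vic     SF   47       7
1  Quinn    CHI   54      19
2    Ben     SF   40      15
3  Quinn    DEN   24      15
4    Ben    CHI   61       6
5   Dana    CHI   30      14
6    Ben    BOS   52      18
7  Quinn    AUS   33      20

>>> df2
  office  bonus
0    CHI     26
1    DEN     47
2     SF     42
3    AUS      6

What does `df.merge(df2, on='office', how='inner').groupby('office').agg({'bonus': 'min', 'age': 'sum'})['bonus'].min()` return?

6

merge on 'office' (how='inner') → 7 rows:
    name office  age  tenure  bonus
0    Vic     SF   47       7     42
1  Quinn    CHI   54      19     26
2    Ben     SF   40      15     42
3  Quinn    DEN   24      15     47
4    Ben    CHI   61       6     26
5   Dana    CHI   30      14     26
6  Quinn    AUS   33      20      6
group by office: min(bonus), sum(age):
        bonus  age
office            
AUS         6   33
CHI        26  145
DEN        47   24
SF         42   87
Reading off the min of column 'bonus', we get 6.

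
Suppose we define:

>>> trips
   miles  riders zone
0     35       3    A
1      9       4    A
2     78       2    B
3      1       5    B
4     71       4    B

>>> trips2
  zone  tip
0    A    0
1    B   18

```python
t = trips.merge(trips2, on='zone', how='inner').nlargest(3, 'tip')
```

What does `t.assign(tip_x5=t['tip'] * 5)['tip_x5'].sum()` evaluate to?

270

merge on 'zone' (how='inner') → 5 rows:
   miles  riders zone  tip
0     35       3    A    0
1      9       4    A    0
2     78       2    B   18
3      1       5    B   18
4     71       4    B   18
take 3 rows with largest tip:
   miles  riders zone  tip
2     78       2    B   18
3      1       5    B   18
4     71       4    B   18
add column tip_x5 = t['tip'] * 5:
   miles  riders zone  tip  tip_x5
2     78       2    B   18      90
3      1       5    B   18      90
4     71       4    B   18      90
Reading off the sum of column 'tip_x5', we get 270.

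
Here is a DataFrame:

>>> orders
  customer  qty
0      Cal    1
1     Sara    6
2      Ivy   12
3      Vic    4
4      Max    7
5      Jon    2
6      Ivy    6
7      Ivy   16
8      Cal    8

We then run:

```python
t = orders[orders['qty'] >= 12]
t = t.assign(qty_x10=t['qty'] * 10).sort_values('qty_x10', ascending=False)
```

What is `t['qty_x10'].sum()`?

filter rows where qty >= 12:
  customer  qty
2      Ivy   12
7      Ivy   16
add column qty_x10 = t['qty'] * 10:
  customer  qty  qty_x10
2      Ivy   12      120
7      Ivy   16      160
sort by qty_x10 descending:
  customer  qty  qty_x10
7      Ivy   16      160
2      Ivy   12      120

280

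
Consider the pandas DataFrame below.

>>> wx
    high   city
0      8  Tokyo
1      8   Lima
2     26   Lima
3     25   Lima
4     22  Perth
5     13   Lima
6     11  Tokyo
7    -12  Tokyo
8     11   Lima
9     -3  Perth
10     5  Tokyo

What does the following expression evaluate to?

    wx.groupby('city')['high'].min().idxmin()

Tokyo

group by city, min of high:
city
Lima      8
Perth    -3
Tokyo   -12
Name: high, dtype: int64
So idxmin() = Tokyo.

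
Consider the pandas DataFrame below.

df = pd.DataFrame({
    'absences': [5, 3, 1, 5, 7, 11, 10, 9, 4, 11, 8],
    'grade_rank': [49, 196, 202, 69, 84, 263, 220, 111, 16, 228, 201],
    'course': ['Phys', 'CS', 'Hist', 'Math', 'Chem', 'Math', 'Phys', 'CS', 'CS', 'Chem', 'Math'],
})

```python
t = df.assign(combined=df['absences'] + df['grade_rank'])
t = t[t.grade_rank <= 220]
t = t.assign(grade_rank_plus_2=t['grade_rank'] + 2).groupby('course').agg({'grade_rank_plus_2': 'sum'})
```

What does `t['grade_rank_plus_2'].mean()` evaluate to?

233.2

add column combined = df['absences'] + df['grade_rank']:
    absences  grade_rank course  combined
0          5          49   Phys        54
1          3         196     CS       199
2          1         202   Hist       203
3          5          69   Math        74
4          7          84   Chem        91
5         11         263   Math       274
6         10         220   Phys       230
7          9         111     CS       120
8          4          16     CS        20
9         11         228   Chem       239
10         8         201   Math       209
filter rows where grade_rank <= 220:
    absences  grade_rank course  combined
0          5          49   Phys        54
1          3         196     CS       199
2          1         202   Hist       203
3          5          69   Math        74
4          7          84   Chem        91
6         10         220   Phys       230
7          9         111     CS       120
8          4          16     CS        20
10         8         201   Math       209
add column grade_rank_plus_2 = t['grade_rank'] + 2:
    absences  grade_rank course  combined  grade_rank_plus_2
0          5          49   Phys        54                 51
1          3         196     CS       199                198
2          1         202   Hist       203                204
3          5          69   Math        74                 71
4          7          84   Chem        91                 86
6         10         220   Phys       230                222
7          9         111     CS       120                113
8          4          16     CS        20                 18
10         8         201   Math       209                203
group by course, sum of grade_rank_plus_2:
        grade_rank_plus_2
course                   
CS                    329
Chem                   86
Hist                  204
Math                  274
Phys                  273
So mean() = 233.2.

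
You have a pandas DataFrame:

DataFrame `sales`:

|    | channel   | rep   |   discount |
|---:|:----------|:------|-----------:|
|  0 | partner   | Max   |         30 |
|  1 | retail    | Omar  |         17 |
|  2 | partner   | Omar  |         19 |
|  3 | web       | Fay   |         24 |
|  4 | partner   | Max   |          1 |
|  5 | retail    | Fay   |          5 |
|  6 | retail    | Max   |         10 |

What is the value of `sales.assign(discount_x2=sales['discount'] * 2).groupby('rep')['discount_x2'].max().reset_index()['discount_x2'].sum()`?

146

add column discount_x2 = sales['discount'] * 2:
   channel   rep  discount  discount_x2
0  partner   Max        30           60
1   retail  Omar        17           34
2  partner  Omar        19           38
3      web   Fay        24           48
4  partner   Max         1            2
5   retail   Fay         5           10
6   retail   Max        10           20
group by rep, max of discount_x2:
rep
Fay     48
Max     60
Omar    38
Name: discount_x2, dtype: int64
reset_index():
    rep  discount_x2
0   Fay           48
1   Max           60
2  Omar           38
The sum of column 'discount_x2' is 146.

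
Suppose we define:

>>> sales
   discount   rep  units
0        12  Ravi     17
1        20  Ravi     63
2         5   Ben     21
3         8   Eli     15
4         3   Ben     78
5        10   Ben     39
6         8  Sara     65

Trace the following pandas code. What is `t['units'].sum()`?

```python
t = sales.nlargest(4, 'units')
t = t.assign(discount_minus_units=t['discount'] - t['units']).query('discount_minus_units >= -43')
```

102

take 4 rows with largest units:
   discount   rep  units
4         3   Ben     78
6         8  Sara     65
1        20  Ravi     63
5        10   Ben     39
add column discount_minus_units = t['discount'] - t['units']:
   discount   rep  units  discount_minus_units
4         3   Ben     78                   -75
6         8  Sara     65                   -57
1        20  Ravi     63                   -43
5        10   Ben     39                   -29
filter rows where discount_minus_units >= -43:
   discount   rep  units  discount_minus_units
1        20  Ravi     63                   -43
5        10   Ben     39                   -29
Then the sum of column 'units': 102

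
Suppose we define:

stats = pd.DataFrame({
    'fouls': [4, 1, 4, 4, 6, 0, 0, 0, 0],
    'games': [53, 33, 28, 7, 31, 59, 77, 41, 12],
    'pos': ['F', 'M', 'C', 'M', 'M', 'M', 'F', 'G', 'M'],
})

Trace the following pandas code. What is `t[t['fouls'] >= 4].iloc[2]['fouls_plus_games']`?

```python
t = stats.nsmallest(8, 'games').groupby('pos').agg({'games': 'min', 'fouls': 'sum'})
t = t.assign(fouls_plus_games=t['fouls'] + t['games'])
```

take 8 rows with smallest games:
   fouls  games pos
3      4      7   M
8      0     12   M
2      4     28   C
4      6     31   M
1      1     33   M
7      0     41   G
0      4     53   F
5      0     59   M
group by pos: min(games), sum(fouls):
     games  fouls
pos              
C       28      4
F       53      4
G       41      0
M        7     11
add column fouls_plus_games = t['fouls'] + t['games']:
     games  fouls  fouls_plus_games
pos                                
C       28      4                32
F       53      4                57
G       41      0                41
M        7     11                18
filter rows where fouls >= 4:
     games  fouls  fouls_plus_games
pos                                
C       28      4                32
F       53      4                57
M        7     11                18
So iloc[2]['fouls_plus_games'] = 18.

18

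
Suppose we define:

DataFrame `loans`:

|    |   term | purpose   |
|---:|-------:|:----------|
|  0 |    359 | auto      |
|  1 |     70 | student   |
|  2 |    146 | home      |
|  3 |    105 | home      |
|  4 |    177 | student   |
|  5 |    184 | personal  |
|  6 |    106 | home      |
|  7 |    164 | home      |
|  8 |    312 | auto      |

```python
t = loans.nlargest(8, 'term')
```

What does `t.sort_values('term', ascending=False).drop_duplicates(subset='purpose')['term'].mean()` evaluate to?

take 8 rows with largest term:
   term   purpose
0   359      auto
8   312      auto
5   184  personal
4   177   student
7   164      home
2   146      home
6   106      home
3   105      home
sort by term descending:
   term   purpose
0   359      auto
8   312      auto
5   184  personal
4   177   student
7   164      home
2   146      home
6   106      home
3   105      home
drop duplicate purpose (keep=first):
   term   purpose
0   359      auto
5   184  personal
4   177   student
7   164      home
The mean of column 'term' is 221.0.

221.0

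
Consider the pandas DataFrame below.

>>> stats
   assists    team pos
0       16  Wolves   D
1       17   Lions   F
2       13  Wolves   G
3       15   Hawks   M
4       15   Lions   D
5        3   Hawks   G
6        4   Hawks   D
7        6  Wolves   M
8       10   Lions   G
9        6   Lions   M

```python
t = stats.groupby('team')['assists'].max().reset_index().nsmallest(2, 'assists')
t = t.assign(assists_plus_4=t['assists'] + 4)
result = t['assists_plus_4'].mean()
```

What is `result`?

19.5

group by team, max of assists:
team
Hawks     15
Lions     17
Wolves    16
Name: assists, dtype: int64
reset_index():
     team  assists
0   Hawks       15
1   Lions       17
2  Wolves       16
take 2 rows with smallest assists:
     team  assists
0   Hawks       15
2  Wolves       16
add column assists_plus_4 = t['assists'] + 4:
     team  assists  assists_plus_4
0   Hawks       15              19
2  Wolves       16              20
Taking the mean of column 'assists_plus_4' gives 19.5.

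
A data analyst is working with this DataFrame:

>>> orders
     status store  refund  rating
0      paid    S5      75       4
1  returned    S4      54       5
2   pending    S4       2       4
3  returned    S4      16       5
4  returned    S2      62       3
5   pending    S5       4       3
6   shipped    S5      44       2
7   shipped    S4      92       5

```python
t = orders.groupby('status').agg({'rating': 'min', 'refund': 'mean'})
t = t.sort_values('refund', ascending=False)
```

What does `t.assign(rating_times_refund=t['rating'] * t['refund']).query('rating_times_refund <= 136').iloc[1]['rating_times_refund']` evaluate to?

132.0

group by status: min(rating), mean(refund):
          rating  refund
status                  
paid           4    75.0
pending        3     3.0
returned       3    44.0
shipped        2    68.0
sort by refund descending:
          rating  refund
status                  
paid           4    75.0
shipped        2    68.0
returned       3    44.0
pending        3     3.0
add column rating_times_refund = t['rating'] * t['refund']:
          rating  refund  rating_times_refund
status                                       
paid           4    75.0                300.0
shipped        2    68.0                136.0
returned       3    44.0                132.0
pending        3     3.0                  9.0
filter rows where rating_times_refund <= 136:
          rating  refund  rating_times_refund
status                                       
shipped        2    68.0                136.0
returned       3    44.0                132.0
pending        3     3.0                  9.0
Finally, value at position 1, column 'rating_times_refund' = 132.0.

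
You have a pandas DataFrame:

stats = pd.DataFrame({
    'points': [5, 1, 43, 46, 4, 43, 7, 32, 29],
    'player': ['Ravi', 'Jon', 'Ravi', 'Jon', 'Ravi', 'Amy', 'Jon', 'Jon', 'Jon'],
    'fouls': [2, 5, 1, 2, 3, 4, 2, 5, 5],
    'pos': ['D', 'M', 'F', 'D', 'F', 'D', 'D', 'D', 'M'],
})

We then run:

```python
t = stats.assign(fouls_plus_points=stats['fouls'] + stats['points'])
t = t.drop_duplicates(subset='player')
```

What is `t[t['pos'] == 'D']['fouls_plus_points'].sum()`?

54

add column fouls_plus_points = stats['fouls'] + stats['points']:
   points player  fouls pos  fouls_plus_points
0       5   Ravi      2   D                  7
1       1    Jon      5   M                  6
2      43   Ravi      1   F                 44
3      46    Jon      2   D                 48
4       4   Ravi      3   F                  7
5      43    Amy      4   D                 47
6       7    Jon      2   D                  9
7      32    Jon      5   D                 37
8      29    Jon      5   M                 34
drop duplicate player (keep=first):
   points player  fouls pos  fouls_plus_points
0       5   Ravi      2   D                  7
1       1    Jon      5   M                  6
5      43    Amy      4   D                 47
filter rows where pos == 'D':
   points player  fouls pos  fouls_plus_points
0       5   Ravi      2   D                  7
5      43    Amy      4   D                 47
Finally, sum of column 'fouls_plus_points' = 54.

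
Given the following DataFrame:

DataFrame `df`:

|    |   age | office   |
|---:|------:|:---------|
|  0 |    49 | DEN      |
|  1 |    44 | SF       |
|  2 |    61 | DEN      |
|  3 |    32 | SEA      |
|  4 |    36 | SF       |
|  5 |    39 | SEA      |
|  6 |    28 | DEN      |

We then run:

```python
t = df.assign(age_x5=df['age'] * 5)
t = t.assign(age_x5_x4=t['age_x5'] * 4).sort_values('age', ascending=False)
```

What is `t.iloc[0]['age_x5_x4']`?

1220

add column age_x5 = df['age'] * 5:
   age office  age_x5
0   49    DEN     245
1   44     SF     220
2   61    DEN     305
3   32    SEA     160
4   36     SF     180
5   39    SEA     195
6   28    DEN     140
add column age_x5_x4 = t['age_x5'] * 4:
   age office  age_x5  age_x5_x4
0   49    DEN     245        980
1   44     SF     220        880
2   61    DEN     305       1220
3   32    SEA     160        640
4   36     SF     180        720
5   39    SEA     195        780
6   28    DEN     140        560
sort by age descending:
   age office  age_x5  age_x5_x4
2   61    DEN     305       1220
0   49    DEN     245        980
1   44     SF     220        880
5   39    SEA     195        780
4   36     SF     180        720
3   32    SEA     160        640
6   28    DEN     140        560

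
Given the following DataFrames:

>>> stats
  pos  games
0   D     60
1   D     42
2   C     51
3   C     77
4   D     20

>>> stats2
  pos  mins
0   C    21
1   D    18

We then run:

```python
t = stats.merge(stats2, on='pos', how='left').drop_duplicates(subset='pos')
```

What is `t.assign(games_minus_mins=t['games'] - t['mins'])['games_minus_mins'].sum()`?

72

merge on 'pos' (how='left') → 5 rows:
  pos  games  mins
0   D     60    18
1   D     42    18
2   C     51    21
3   C     77    21
4   D     20    18
drop duplicate pos (keep=first):
  pos  games  mins
0   D     60    18
2   C     51    21
add column games_minus_mins = t['games'] - t['mins']:
  pos  games  mins  games_minus_mins
0   D     60    18                42
2   C     51    21                30
Taking the sum of column 'games_minus_mins' gives 72.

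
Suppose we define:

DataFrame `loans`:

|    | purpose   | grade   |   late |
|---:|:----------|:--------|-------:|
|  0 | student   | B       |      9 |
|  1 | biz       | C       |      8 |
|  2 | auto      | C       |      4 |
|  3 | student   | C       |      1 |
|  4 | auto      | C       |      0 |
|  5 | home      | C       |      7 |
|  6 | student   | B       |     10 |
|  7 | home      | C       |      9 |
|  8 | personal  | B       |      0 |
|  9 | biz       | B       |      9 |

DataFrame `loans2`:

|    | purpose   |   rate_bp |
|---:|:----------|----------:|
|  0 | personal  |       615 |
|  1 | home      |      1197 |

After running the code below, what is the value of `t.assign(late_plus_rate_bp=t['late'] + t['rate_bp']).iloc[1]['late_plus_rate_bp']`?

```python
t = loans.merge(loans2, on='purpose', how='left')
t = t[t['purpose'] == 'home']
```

1206.0

merge on 'purpose' (how='left') → 10 rows:
    purpose grade  late  rate_bp
0   student     B     9      NaN
1       biz     C     8      NaN
2      auto     C     4      NaN
3   student     C     1      NaN
4      auto     C     0      NaN
5      home     C     7   1197.0
6   student     B    10      NaN
7      home     C     9   1197.0
8  personal     B     0    615.0
9       biz     B     9      NaN
filter rows where purpose == 'home':
  purpose grade  late  rate_bp
5    home     C     7   1197.0
7    home     C     9   1197.0
add column late_plus_rate_bp = t['late'] + t['rate_bp']:
  purpose grade  late  rate_bp  late_plus_rate_bp
5    home     C     7   1197.0             1204.0
7    home     C     9   1197.0             1206.0
The value at position 1, column 'late_plus_rate_bp' is 1206.0.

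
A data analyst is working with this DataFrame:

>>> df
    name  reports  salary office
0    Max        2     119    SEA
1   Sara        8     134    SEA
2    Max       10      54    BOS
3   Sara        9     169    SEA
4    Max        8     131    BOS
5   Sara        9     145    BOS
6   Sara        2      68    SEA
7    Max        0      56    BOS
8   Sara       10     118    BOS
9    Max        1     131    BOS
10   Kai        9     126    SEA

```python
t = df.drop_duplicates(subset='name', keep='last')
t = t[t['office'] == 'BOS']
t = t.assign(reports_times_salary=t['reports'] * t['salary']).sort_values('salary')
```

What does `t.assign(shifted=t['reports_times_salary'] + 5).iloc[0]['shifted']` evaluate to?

1185

drop duplicate name (keep=last):
    name  reports  salary office
8   Sara       10     118    BOS
9    Max        1     131    BOS
10   Kai        9     126    SEA
filter rows where office == 'BOS':
   name  reports  salary office
8  Sara       10     118    BOS
9   Max        1     131    BOS
add column reports_times_salary = t['reports'] * t['salary']:
   name  reports  salary office  reports_times_salary
8  Sara       10     118    BOS                  1180
9   Max        1     131    BOS                   131
sort by salary:
   name  reports  salary office  reports_times_salary
8  Sara       10     118    BOS                  1180
9   Max        1     131    BOS                   131
add column shifted = t['reports_times_salary'] + 5:
   name  reports  salary office  reports_times_salary  shifted
8  Sara       10     118    BOS                  1180     1185
9   Max        1     131    BOS                   131      136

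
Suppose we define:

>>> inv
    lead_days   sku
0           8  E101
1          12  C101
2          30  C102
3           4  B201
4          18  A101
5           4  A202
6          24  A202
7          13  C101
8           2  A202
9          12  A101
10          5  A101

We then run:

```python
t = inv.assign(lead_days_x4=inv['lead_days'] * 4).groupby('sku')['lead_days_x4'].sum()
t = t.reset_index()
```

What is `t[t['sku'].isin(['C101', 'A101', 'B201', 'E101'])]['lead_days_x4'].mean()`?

72.0

add column lead_days_x4 = inv['lead_days'] * 4:
    lead_days   sku  lead_days_x4
0           8  E101            32
1          12  C101            48
2          30  C102           120
3           4  B201            16
4          18  A101            72
5           4  A202            16
6          24  A202            96
7          13  C101            52
8           2  A202             8
9          12  A101            48
10          5  A101            20
group by sku, sum of lead_days_x4:
sku
A101    140
A202    120
B201     16
C101    100
C102    120
E101     32
Name: lead_days_x4, dtype: int64
reset_index():
    sku  lead_days_x4
0  A101           140
1  A202           120
2  B201            16
3  C101           100
4  C102           120
5  E101            32
filter rows where sku in ['C101', 'A101', 'B201', 'E101']:
    sku  lead_days_x4
0  A101           140
2  B201            16
3  C101           100
5  E101            32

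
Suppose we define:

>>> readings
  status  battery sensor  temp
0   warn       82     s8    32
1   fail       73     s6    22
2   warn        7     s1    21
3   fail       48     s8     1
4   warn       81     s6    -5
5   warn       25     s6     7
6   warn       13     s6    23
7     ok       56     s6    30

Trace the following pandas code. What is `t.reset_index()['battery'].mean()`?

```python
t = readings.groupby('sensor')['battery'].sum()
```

128.333333333

group by sensor, sum of battery:
sensor
s1      7
s6    248
s8    130
Name: battery, dtype: int64
reset_index():
  sensor  battery
0     s1        7
1     s6      248
2     s8      130
Finally, mean of column 'battery' = 128.333333333.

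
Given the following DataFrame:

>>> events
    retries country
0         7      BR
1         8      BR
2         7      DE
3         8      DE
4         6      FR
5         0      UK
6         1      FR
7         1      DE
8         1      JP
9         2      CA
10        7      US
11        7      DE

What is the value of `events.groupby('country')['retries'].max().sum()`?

32

group by country, max of retries:
country
BR    8
CA    2
DE    8
FR    6
JP    1
UK    0
US    7
Name: retries, dtype: int64
So sum() = 32.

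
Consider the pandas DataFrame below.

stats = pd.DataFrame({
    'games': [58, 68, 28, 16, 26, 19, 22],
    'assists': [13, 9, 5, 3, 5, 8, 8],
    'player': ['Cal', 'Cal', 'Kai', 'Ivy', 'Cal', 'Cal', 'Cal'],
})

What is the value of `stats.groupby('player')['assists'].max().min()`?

3

group by player, max of assists:
player
Cal    13
Ivy     3
Kai     5
Name: assists, dtype: int64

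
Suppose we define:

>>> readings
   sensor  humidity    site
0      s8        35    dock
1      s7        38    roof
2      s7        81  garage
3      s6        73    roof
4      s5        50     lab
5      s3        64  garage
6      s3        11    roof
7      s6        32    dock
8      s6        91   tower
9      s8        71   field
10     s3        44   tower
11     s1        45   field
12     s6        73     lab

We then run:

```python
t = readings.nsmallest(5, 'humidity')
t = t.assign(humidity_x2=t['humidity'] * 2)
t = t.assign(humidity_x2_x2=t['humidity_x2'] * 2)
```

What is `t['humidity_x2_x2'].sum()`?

640

take 5 rows with smallest humidity:
   sensor  humidity   site
6      s3        11   roof
7      s6        32   dock
0      s8        35   dock
1      s7        38   roof
10     s3        44  tower
add column humidity_x2 = t['humidity'] * 2:
   sensor  humidity   site  humidity_x2
6      s3        11   roof           22
7      s6        32   dock           64
0      s8        35   dock           70
1      s7        38   roof           76
10     s3        44  tower           88
add column humidity_x2_x2 = t['humidity_x2'] * 2:
   sensor  humidity   site  humidity_x2  humidity_x2_x2
6      s3        11   roof           22              44
7      s6        32   dock           64             128
0      s8        35   dock           70             140
1      s7        38   roof           76             152
10     s3        44  tower           88             176
Finally, sum of column 'humidity_x2_x2' = 640.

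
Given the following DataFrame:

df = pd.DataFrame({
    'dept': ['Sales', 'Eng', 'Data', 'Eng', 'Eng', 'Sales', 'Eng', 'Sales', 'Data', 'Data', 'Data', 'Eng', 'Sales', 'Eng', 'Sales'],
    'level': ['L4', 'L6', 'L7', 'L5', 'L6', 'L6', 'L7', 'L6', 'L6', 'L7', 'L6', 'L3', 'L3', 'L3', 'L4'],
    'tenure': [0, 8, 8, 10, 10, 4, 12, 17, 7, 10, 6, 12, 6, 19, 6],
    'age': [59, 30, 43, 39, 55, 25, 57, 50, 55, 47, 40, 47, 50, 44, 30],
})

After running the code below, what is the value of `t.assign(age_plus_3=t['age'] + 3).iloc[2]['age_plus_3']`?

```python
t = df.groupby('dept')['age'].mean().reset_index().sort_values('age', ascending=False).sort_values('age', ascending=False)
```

group by dept, mean of age:
dept
Data     46.250000
Eng      45.333333
Sales    42.800000
Name: age, dtype: float64
reset_index():
    dept        age
0   Data  46.250000
1    Eng  45.333333
2  Sales  42.800000
sort by age descending:
    dept        age
0   Data  46.250000
1    Eng  45.333333
2  Sales  42.800000
sort by age descending:
    dept        age
0   Data  46.250000
1    Eng  45.333333
2  Sales  42.800000
add column age_plus_3 = t['age'] + 3:
    dept        age  age_plus_3
0   Data  46.250000   49.250000
1    Eng  45.333333   48.333333
2  Sales  42.800000   45.800000
Hence 45.8.

45.8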